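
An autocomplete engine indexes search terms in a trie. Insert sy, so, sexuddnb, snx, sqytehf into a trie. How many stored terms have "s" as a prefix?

Filter for entries beginning with "s":
Matches: "sexuddnb", "snx", "so", "sqytehf", "sy"
Count: 5

5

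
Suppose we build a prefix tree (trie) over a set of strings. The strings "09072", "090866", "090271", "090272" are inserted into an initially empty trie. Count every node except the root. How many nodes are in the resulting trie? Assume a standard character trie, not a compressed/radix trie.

12

Trace insertions, counting only characters that open a new branch:
  "09072" → 5 new (0, 9, 0, 7, 2)
  "090866" → prefix "090" already present; 3 new (8, 6, 6)
  "090271" → prefix "090" already present; 3 new (2, 7, 1)
  "090272" → prefix "09027" already present; 1 new (2)
Total nodes = 5 + 3 + 3 + 1 = 12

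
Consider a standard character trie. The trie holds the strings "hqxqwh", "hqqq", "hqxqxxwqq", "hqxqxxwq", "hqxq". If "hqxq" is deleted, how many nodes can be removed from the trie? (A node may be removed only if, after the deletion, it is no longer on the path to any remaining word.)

Walk "hqxq" from the leaf back toward the root, removing each node that no remaining word uses.
Every node on "hqxq" is still needed (e.g. by "hqxqwh"), so nothing is freed.
Nodes removed: 0

0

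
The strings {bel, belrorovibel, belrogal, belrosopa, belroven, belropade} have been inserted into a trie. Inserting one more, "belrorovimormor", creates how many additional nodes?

6

The longest prefix of "belrorovimormor" already in the trie is "belrorovi" (length 9).
New nodes needed: |"belrorovimormor"| − 9 = 15 − 9 = 6.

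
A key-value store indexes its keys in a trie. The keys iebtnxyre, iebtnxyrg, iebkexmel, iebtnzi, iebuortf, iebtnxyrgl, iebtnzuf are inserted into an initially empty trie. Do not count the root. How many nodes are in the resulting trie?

26

Insert word by word; a character creates a node only if that edge doesn't already exist:
  "iebtnxyre" → 9 new (i, e, b, t, n, x, y, r, e)
  "iebtnxyrg" → prefix "iebtnxyr" already present; 1 new (g)
  "iebkexmel" → prefix "ieb" already present; 6 new (k, e, x, m, e, l)
  "iebtnzi" → prefix "iebtn" already present; 2 new (z, i)
  "iebuortf" → prefix "ieb" already present; 5 new (u, o, r, t, f)
  "iebtnxyrgl" → prefix "iebtnxyrg" already present; 1 new (l)
  "iebtnzuf" → prefix "iebtnz" already present; 2 new (u, f)
Total nodes = 9 + 1 + 6 + 2 + 5 + 1 + 2 = 26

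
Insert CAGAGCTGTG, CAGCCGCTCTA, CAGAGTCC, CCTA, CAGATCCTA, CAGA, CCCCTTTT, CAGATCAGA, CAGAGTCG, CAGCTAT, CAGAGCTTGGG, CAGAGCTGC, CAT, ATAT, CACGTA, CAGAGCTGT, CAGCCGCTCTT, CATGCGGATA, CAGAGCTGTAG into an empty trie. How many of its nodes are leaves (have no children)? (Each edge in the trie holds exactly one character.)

16

A leaf is a node with no children — equivalently, the end of a word that is not a proper prefix of any other stored word.
Those words: "ATAT", "CACGTA", "CAGAGCTGC", "CAGAGCTGTAG", "CAGAGCTGTG", "CAGAGCTTGGG", "CAGAGTCC", "CAGAGTCG", "CAGATCAGA", "CAGATCCTA", "CAGCCGCTCTA", "CAGCCGCTCTT", "CAGCTAT", "CATGCGGATA", "CCCCTTTT", "CCTA"
Leaf count: 16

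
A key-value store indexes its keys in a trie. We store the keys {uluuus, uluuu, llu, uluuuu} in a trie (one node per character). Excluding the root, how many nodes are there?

Count nodes per top-level branch (shared prefixes stored once):
  'l'-branch (llu): 3 nodes
  'u'-branch (uluuu, uluuus, uluuuu): 7 nodes
Sum: 10

10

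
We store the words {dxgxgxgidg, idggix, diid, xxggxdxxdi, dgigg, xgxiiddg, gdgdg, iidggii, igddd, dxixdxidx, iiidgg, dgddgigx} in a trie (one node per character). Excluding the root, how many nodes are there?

Count nodes per top-level branch (shared prefixes stored once):
  'd'-branch (dgddgigx, dgigg, diid, dxgxgxgidg, dxixdxidx): 30 nodes
  'g'-branch (gdgdg): 5 nodes
  'i'-branch (idggix, igddd, iidggii, iiidgg): 20 nodes
  'x'-branch (xgxiiddg, xxggxdxxdi): 17 nodes
Sum: 72

72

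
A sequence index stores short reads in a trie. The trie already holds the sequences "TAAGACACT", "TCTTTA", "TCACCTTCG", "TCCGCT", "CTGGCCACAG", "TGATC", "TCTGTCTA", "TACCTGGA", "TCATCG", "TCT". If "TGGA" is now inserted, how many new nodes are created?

2

Walking "TGGA" from the root, the first 2 characters ("TG") follow existing edges; "G" is the first miss.
New nodes needed: |"TGGA"| − 2 = 4 − 2 = 2.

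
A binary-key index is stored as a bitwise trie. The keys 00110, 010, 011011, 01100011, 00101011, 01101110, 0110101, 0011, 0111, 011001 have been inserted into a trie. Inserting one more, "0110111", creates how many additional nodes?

"0110111" is already a full path in the trie; only an end-marker is added.
No new nodes are needed: 0.

0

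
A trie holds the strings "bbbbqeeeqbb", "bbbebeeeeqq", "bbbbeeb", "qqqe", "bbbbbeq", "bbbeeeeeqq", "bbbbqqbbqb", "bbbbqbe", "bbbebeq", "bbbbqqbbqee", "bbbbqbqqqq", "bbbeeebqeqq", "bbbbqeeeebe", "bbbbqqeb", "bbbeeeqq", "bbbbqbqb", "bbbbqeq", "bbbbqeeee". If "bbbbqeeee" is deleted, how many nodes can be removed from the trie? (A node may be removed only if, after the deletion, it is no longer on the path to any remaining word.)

0

A node on "bbbbqeeee"'s path can go only if nothing else ends at it or branches off below it.
Every node on "bbbbqeeee" is still needed (e.g. by "bbbbqeeeebe"), so nothing is freed.
Nodes removed: 0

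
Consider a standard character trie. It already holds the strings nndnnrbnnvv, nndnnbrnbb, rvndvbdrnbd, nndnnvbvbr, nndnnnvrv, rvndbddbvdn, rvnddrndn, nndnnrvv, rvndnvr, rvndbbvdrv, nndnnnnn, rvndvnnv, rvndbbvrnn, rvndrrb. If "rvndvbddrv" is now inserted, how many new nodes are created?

Walking "rvndvbddrv" from the root, the first 7 characters ("rvndvbd") follow existing edges; "d" is the first miss.
New nodes needed: |"rvndvbddrv"| − 7 = 10 − 7 = 3.

3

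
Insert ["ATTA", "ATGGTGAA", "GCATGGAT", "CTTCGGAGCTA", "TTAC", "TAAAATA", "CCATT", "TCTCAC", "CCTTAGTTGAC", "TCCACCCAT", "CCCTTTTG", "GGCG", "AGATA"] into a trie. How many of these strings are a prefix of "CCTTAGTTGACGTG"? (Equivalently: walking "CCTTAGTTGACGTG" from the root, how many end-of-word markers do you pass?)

Traverse "CCTTAGTTGACGTG" character by character; count nodes along the way that are marked as word ends.
Prefixes of the query that are stored words: "CCTTAGTTGAC"
Count: 1

1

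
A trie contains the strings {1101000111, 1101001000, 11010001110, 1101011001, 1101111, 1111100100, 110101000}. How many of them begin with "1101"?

6

Traverse to the node for "1101", then collect every word in that subtree.
Matches: "1101000111", "11010001110", "1101001000", "110101000", "1101011001", "1101111"
Count: 6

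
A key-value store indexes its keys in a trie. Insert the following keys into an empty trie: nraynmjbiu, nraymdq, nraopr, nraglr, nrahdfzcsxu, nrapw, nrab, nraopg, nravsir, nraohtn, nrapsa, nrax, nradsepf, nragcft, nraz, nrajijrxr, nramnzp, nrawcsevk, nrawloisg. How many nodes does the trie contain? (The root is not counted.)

71

Count nodes per top-level branch (shared prefixes stored once):
  'n'-branch (nrab, nradsepf, nragcft, nraglr, nrahdfzcsxu, nrajijrxr, nramnzp, nraohtn, nraopg, nraopr, nrapsa, nrapw, nravsir, nrawcsevk, nrawloisg, nrax, nraymdq, nraynmjbiu, nraz): 71 nodes
Sum: 71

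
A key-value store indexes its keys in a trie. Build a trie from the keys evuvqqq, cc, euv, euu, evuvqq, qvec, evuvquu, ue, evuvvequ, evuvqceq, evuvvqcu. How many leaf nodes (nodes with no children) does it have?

10

A leaf is a node with no children — equivalently, the end of a word that is not a proper prefix of any other stored word.
Those words: "cc", "euu", "euv", "evuvqceq", "evuvqqq", "evuvquu", "evuvvequ", "evuvvqcu", "qvec", "ue"
Leaf count: 10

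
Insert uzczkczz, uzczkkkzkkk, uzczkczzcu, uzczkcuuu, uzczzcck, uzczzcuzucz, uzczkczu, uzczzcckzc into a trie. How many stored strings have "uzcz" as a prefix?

Filter for entries beginning with "uzcz":
Matches: "uzczkcuuu", "uzczkczu", "uzczkczz", "uzczkczzcu", "uzczkkkzkkk", "uzczzcck", "uzczzcckzc", "uzczzcuzucz"
Count: 8

8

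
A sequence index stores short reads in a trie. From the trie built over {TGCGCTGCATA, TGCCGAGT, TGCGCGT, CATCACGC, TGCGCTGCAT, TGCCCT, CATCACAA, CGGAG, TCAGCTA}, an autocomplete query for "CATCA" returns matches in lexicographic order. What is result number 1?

CATCACAA

DFS of the "CATCA" subtree visits, in order: "CATCACAA", "CATCACGC"
The 1st is CATCACAA.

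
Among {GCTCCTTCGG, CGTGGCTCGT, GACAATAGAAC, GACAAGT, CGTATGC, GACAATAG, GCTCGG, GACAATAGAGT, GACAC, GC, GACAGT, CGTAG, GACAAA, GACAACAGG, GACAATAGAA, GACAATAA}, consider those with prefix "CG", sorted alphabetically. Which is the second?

CGTATGC

Words with prefix "CG", in lexicographic order: "CGTAG", "CGTATGC", "CGTGGCTCGT"
Position 2: CGTATGC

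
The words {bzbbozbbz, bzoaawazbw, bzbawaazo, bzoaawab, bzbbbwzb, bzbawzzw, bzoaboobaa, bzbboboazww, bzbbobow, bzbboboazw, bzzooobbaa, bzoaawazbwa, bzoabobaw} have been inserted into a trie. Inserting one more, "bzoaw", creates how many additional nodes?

1

Walking "bzoaw" from the root, the first 4 characters ("bzoa") follow existing edges; "w" is the first miss.
New nodes needed: |"bzoaw"| − 4 = 5 − 4 = 1.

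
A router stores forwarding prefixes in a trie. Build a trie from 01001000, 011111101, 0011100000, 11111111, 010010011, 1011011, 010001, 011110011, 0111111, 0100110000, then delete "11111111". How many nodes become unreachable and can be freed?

7

Walk "11111111" from the leaf back toward the root, removing each node that no remaining word uses.
The suffix "1111111" (7 nodes) is used only by "11111111"; the node for "1" still has the child "0", so pruning stops there.
Nodes removed: 7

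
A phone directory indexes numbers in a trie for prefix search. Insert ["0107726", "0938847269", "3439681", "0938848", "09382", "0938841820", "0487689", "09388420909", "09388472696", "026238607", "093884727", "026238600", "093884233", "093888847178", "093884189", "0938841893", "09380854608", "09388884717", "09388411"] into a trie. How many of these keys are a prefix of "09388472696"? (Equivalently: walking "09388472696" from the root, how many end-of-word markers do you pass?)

Check each prefix of "09388472696" against the stored set — each match is an end-marker on the path.
Prefixes of the query that are stored words: "0938847269", "09388472696"
Count: 2

2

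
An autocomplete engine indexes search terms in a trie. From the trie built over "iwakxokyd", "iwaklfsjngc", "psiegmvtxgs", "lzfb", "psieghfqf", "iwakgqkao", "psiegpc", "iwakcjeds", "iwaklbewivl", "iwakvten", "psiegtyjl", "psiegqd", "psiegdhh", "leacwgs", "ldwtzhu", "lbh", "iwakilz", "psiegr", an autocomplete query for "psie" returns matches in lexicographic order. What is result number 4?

psiegpc

DFS of the "psie" subtree visits, in order: "psiegdhh", "psieghfqf", "psiegmvtxgs", "psiegpc", "psiegqd", "psiegr", "psiegtyjl"
The 4th is psiegpc.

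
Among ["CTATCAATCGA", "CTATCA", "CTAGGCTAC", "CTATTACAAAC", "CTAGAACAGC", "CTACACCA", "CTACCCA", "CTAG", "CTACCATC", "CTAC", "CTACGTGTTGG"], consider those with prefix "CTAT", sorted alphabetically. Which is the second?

Filter for "CTAT…" and sort: "CTATCA", "CTATCAATCGA", "CTATTACAAAC"
The 2nd is CTATCAATCGA.

CTATCAATCGA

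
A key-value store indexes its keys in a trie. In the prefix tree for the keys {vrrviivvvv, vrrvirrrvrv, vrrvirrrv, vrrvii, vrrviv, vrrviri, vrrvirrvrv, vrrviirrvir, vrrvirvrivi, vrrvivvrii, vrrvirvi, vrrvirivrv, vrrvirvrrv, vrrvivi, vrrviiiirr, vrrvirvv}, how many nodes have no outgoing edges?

A leaf is a node with no children — equivalently, the end of a word that is not a proper prefix of any other stored word.
Those words: "vrrviiiirr", "vrrviirrvir", "vrrviivvvv", "vrrvirivrv", "vrrvirrrvrv", "vrrvirrvrv", "vrrvirvi", "vrrvirvrivi", "vrrvirvrrv", "vrrvirvv", "vrrvivi", "vrrvivvrii"
Leaf count: 12

12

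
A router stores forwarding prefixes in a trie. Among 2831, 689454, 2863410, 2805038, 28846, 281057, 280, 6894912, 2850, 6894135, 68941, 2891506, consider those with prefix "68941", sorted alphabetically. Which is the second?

6894135

Words with prefix "68941", in lexicographic order: "68941", "6894135"
The 2nd is 6894135.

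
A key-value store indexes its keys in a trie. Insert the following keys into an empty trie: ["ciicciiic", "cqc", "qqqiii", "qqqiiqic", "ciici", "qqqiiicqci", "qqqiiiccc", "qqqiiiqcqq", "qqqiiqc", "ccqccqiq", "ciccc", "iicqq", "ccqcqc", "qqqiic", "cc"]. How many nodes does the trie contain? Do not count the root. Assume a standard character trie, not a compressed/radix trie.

50

Trace insertions, counting only characters that open a new branch:
  "ciicciiic" → 9 new (c, i, i, c, c, i, i, i, c)
  "cqc" → prefix "c" already present; 2 new (q, c)
  "qqqiii" → 6 new (q, q, q, i, i, i)
  "qqqiiqic" → prefix "qqqii" already present; 3 new (q, i, c)
  "ciici" → prefix "ciic" already present; 1 new (i)
  "qqqiiicqci" → prefix "qqqiii" already present; 4 new (c, q, c, i)
  "qqqiiiccc" → prefix "qqqiiic" already present; 2 new (c, c)
  "qqqiiiqcqq" → prefix "qqqiii" already present; 4 new (q, c, q, q)
  "qqqiiqc" → prefix "qqqiiq" already present; 1 new (c)
  "ccqccqiq" → prefix "c" already present; 7 new (c, q, c, c, q, i, q)
  "ciccc" → prefix "ci" already present; 3 new (c, c, c)
  "iicqq" → 5 new (i, i, c, q, q)
  "ccqcqc" → prefix "ccqc" already present; 2 new (q, c)
  "qqqiic" → prefix "qqqii" already present; 1 new (c)
  "cc" → prefix "cc" already present; 0 new (none)
Total nodes = 9 + 2 + 6 + 3 + 1 + 4 + 2 + 4 + 1 + 7 + 3 + 5 + 2 + 1 + 0 = 50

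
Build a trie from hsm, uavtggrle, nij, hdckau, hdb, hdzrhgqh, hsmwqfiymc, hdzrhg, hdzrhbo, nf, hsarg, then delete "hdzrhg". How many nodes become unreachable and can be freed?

0

Walk "hdzrhg" from the leaf back toward the root, removing each node that no remaining word uses.
Every node on "hdzrhg" is still needed (e.g. by "hdzrhgqh"), so nothing is freed.
Nodes removed: 0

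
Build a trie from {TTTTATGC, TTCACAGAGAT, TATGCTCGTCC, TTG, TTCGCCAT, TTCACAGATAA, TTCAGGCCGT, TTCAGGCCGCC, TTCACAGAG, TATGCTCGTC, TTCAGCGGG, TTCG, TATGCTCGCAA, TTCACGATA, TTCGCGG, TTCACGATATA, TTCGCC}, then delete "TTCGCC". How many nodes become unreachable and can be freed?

Walk "TTCGCC" from the leaf back toward the root, removing each node that no remaining word uses.
Every node on "TTCGCC" is still needed (e.g. by "TTCGCCAT"), so nothing is freed.
Nodes removed: 0

0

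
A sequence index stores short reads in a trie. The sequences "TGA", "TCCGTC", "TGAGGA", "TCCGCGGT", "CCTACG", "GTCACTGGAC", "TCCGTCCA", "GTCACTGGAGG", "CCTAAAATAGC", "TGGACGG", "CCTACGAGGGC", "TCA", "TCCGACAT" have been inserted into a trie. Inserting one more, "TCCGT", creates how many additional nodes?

0

Every character of "TCCGT" already lies on an existing path (it is a prefix of some stored word).
No new nodes are needed: 0.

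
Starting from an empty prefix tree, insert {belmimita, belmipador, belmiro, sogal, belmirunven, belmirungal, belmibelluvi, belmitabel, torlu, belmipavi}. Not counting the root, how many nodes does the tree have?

48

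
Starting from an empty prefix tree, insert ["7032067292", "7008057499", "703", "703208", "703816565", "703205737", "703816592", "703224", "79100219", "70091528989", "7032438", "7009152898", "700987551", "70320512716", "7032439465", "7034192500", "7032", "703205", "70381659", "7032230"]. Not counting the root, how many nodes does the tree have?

74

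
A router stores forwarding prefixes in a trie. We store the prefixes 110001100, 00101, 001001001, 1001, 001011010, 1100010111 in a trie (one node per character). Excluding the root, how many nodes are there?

Count nodes per top-level branch (shared prefixes stored once):
  '0'-branch (001001001, 00101, 001011010): 14 nodes
  '1'-branch (1001, 1100010111, 110001100): 16 nodes
Sum: 30

30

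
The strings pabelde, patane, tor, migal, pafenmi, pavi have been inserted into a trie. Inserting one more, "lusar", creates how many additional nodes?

No existing word starts with "l", so every character of "lusar" needs a new node.
5 − 0 = 5 new nodes.

5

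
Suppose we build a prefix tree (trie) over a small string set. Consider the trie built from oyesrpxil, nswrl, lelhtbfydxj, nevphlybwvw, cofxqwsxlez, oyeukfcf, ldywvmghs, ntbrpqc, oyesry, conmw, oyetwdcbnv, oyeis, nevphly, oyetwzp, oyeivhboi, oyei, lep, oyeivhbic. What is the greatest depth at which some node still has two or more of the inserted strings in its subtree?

Equivalently: take the maximum, over all pairs, of their longest common prefix length.
"nevphly" and "nevphlybwvw" agree on "nevphly" (7 characters) before diverging; nothing deeper is shared.
Longest shared-prefix length: 7

7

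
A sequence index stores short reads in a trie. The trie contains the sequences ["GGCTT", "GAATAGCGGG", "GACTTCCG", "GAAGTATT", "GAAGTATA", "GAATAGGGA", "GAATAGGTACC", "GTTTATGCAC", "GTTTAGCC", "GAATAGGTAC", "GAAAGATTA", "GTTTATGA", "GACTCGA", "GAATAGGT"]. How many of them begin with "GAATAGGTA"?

Walk to "GAATAGGTA"; the words in its subtree are exactly those with that prefix.
Words under "GAATAGGTA": GAATAGGTAC, GAATAGGTACC
Count: 2

2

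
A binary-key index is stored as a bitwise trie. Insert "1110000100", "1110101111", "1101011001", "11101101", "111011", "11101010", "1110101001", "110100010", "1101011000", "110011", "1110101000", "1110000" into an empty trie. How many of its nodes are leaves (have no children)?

9

A leaf is a node with no children — equivalently, the end of a word that is not a proper prefix of any other stored word.
Those words: "110011", "110100010", "1101011000", "1101011001", "1110000100", "1110101000", "1110101001", "1110101111", "11101101"
Leaf count: 9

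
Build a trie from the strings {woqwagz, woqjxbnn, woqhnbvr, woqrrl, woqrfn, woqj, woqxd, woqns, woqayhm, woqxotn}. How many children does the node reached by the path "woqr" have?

2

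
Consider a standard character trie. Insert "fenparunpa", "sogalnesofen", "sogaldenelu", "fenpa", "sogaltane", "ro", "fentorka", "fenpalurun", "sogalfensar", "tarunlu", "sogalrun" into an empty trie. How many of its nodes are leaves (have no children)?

Leaves are exactly the stored words that no other stored word extends.
Those words: "fenpalurun", "fenparunpa", "fentorka", "ro", "sogaldenelu", "sogalfensar", "sogalnesofen", "sogalrun", "sogaltane", "tarunlu"
Leaf count: 10

10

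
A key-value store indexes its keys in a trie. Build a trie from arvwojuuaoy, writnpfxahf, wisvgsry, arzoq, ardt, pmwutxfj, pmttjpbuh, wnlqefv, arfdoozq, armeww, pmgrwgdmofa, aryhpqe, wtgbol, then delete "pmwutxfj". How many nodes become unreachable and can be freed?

6

A node on "pmwutxfj"'s path can go only if nothing else ends at it or branches off below it.
The suffix "wutxfj" (6 nodes) is used only by "pmwutxfj"; the node for "pm" still has the child "t", so pruning stops there.
Nodes removed: 6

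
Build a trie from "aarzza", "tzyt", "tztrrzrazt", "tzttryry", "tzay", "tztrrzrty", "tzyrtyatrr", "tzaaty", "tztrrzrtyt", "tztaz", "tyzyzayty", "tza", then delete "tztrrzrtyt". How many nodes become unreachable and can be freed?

1

After clearing the end-marker at "tztrrzrtyt", prune upward until reaching a node still needed by another word.
The suffix "t" (1 node) is used only by "tztrrzrtyt"; "tztrrzrty" is itself a stored word, so pruning stops there.
Nodes removed: 1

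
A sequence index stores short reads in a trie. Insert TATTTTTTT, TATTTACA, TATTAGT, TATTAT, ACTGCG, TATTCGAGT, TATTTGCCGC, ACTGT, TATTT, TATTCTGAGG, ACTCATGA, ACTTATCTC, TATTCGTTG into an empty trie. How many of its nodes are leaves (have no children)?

A leaf is a node with no children — equivalently, the end of a word that is not a proper prefix of any other stored word.
Those words: "ACTCATGA", "ACTGCG", "ACTGT", "ACTTATCTC", "TATTAGT", "TATTAT", "TATTCGAGT", "TATTCGTTG", "TATTCTGAGG", "TATTTACA", "TATTTGCCGC", "TATTTTTTT"
Leaf count: 12

12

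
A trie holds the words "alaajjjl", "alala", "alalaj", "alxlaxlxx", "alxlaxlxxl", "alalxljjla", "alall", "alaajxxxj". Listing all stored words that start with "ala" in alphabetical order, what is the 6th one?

alalxljjla

Words with prefix "ala", in lexicographic order: "alaajjjl", "alaajxxxj", "alala", "alalaj", "alall", "alalxljjla"
The 6th is alalxljjla.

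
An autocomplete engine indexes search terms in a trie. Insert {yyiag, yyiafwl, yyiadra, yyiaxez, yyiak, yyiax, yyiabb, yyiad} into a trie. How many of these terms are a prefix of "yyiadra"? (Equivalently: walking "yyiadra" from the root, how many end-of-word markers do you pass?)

Traverse "yyiadra" character by character; count nodes along the way that are marked as word ends.
Prefixes of the query that are stored words: "yyiad", "yyiadra"
Count: 2

2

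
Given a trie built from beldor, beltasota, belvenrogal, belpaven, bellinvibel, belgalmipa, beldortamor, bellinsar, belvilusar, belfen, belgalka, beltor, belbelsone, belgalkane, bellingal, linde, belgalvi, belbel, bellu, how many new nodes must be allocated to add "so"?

2

Nothing in the trie begins with "s"; the whole of "so" is new.
2 − 0 = 2 new nodes.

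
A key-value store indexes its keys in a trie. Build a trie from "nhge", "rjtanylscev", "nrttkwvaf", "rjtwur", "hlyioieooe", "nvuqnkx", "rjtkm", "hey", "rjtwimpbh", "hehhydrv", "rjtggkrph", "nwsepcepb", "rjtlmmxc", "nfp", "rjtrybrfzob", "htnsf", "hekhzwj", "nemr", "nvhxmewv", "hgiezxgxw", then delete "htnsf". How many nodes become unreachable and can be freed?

4

After clearing the end-marker at "htnsf", prune upward until reaching a node still needed by another word.
The suffix "tnsf" (4 nodes) is used only by "htnsf"; the node for "h" still has the child "l", so pruning stops there.
Nodes removed: 4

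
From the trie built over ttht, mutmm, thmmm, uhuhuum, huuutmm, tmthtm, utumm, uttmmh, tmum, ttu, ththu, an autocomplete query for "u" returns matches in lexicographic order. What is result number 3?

utumm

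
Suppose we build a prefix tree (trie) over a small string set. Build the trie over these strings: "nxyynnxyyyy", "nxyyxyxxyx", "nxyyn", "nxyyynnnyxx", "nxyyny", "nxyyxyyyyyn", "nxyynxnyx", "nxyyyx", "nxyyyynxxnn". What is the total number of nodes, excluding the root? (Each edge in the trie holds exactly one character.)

Count nodes per top-level branch (shared prefixes stored once):
  'n'-branch (nxyyn, nxyynnxyyyy, nxyynxnyx, nxyyny, nxyyxyxxyx, nxyyxyyyyyn, nxyyynnnyxx, nxyyyx, nxyyyynxxnn): 41 nodes
Sum: 41

41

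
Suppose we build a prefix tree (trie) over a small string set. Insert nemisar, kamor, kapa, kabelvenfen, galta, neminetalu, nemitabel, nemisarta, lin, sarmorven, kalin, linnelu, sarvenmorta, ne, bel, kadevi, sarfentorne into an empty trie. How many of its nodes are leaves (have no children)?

A leaf is a node with no children — equivalently, the end of a word that is not a proper prefix of any other stored word.
Those words: "bel", "galta", "kabelvenfen", "kadevi", "kalin", "kamor", "kapa", "linnelu", "neminetalu", "nemisarta", "nemitabel", "sarfentorne", "sarmorven", "sarvenmorta"
Leaf count: 14

14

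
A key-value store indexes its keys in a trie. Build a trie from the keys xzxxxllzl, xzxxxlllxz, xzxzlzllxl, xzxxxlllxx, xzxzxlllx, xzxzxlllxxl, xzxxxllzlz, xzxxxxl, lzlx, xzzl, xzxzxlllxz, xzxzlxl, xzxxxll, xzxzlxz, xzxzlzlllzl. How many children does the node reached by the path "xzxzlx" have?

Walk "xzxzlx" from the root, arriving at one node.
Distinct next characters after "xzxzlx": l, z.
That node has 2 child edges.

2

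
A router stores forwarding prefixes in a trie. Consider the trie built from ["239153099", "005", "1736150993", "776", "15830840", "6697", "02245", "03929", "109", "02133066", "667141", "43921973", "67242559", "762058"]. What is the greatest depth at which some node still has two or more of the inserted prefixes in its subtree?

2

Equivalently: take the maximum, over all pairs, of their longest common prefix length.
"02133066" and "02245" agree on "02" (2 characters) before diverging; nothing deeper is shared.
Longest shared-prefix length: 2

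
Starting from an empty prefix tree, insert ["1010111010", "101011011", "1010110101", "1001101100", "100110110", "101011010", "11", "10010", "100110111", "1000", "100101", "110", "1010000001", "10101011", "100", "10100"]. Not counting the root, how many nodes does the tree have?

38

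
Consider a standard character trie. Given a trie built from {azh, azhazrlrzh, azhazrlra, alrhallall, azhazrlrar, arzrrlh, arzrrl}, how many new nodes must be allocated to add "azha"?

Every character of "azha" already lies on an existing path (it is a prefix of some stored word).
No new nodes are needed: 0.

0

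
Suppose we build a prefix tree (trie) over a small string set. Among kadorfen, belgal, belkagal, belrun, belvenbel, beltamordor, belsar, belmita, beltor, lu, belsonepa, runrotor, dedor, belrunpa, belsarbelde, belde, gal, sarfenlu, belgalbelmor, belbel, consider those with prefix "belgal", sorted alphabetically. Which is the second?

Words with prefix "belgal", in lexicographic order: "belgal", "belgalbelmor"
The 2nd is belgalbelmor.

belgalbelmor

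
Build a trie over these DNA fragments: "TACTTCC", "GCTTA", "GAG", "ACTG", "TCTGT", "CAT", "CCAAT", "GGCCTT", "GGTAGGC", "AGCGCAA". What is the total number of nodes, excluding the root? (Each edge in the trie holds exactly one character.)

Trace insertions, counting only characters that open a new branch:
  "TACTTCC" → 7 new (T, A, C, T, T, C, C)
  "GCTTA" → 5 new (G, C, T, T, A)
  "GAG" → prefix "G" already present; 2 new (A, G)
  "ACTG" → 4 new (A, C, T, G)
  "TCTGT" → prefix "T" already present; 4 new (C, T, G, T)
  "CAT" → 3 new (C, A, T)
  "CCAAT" → prefix "C" already present; 4 new (C, A, A, T)
  "GGCCTT" → prefix "G" already present; 5 new (G, C, C, T, T)
  "GGTAGGC" → prefix "GG" already present; 5 new (T, A, G, G, C)
  "AGCGCAA" → prefix "A" already present; 6 new (G, C, G, C, A, A)
Total nodes = 7 + 5 + 2 + 4 + 4 + 3 + 4 + 5 + 5 + 6 = 45

45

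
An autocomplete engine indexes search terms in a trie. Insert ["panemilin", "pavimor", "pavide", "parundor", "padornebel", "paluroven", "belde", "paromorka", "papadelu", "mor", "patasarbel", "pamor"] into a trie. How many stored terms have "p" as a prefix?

Traverse to the node for "p", then collect every word in that subtree.
Words under "p": padornebel, paluroven, pamor, panemilin, papadelu, paromorka, parundor, patasarbel, pavide, pavimor
Count: 10

10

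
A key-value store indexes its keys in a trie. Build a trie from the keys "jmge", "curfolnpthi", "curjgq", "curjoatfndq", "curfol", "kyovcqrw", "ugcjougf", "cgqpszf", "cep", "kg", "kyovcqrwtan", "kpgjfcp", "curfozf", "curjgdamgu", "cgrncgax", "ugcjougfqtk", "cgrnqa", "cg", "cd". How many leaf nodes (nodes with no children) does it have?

Leaves are exactly the stored words that no other stored word extends.
Those words: "cd", "cep", "cgqpszf", "cgrncgax", "cgrnqa", "curfolnpthi", "curfozf", "curjgdamgu", "curjgq", "curjoatfndq", "jmge", "kg", "kpgjfcp", "kyovcqrwtan", "ugcjougfqtk"
Leaf count: 15

15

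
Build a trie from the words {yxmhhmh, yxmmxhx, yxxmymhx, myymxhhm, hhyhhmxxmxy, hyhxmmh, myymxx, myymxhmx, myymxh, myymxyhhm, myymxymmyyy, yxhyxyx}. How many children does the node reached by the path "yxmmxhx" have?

The children of the "yxmmxhx" node are the distinct next characters among strings starting with "yxmmxhx".
No stored string extends past "yxmmxhx".
That node has 0 child edges.

0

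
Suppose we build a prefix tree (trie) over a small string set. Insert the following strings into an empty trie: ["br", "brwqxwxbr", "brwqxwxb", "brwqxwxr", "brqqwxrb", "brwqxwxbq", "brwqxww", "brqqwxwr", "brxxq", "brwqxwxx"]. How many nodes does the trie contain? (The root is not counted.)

Insert word by word; a character creates a node only if that edge doesn't already exist:
  "br" → 2 new (b, r)
  "brwqxwxbr" → prefix "br" already present; 7 new (w, q, x, w, x, b, r)
  "brwqxwxb" → prefix "brwqxwxb" already present; 0 new (none)
  "brwqxwxr" → prefix "brwqxwx" already present; 1 new (r)
  "brqqwxrb" → prefix "br" already present; 6 new (q, q, w, x, r, b)
  "brwqxwxbq" → prefix "brwqxwxb" already present; 1 new (q)
  "brwqxww" → prefix "brwqxw" already present; 1 new (w)
  "brqqwxwr" → prefix "brqqwx" already present; 2 new (w, r)
  "brxxq" → prefix "br" already present; 3 new (x, x, q)
  "brwqxwxx" → prefix "brwqxwx" already present; 1 new (x)
Total nodes = 2 + 7 + 0 + 1 + 6 + 1 + 1 + 2 + 3 + 1 = 24

24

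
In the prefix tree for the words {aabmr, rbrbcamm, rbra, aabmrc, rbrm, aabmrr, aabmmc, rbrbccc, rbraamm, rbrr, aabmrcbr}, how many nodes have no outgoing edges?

Leaves are exactly the stored words that no other stored word extends.
Those words: "aabmmc", "aabmrcbr", "aabmrr", "rbraamm", "rbrbcamm", "rbrbccc", "rbrm", "rbrr"
Leaf count: 8

8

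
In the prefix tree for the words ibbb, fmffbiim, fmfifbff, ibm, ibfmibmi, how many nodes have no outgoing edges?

5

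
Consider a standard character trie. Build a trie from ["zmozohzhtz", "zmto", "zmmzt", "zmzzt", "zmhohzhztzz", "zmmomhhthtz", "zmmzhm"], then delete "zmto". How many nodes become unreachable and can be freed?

A node on "zmto"'s path can go only if nothing else ends at it or branches off below it.
The suffix "to" (2 nodes) is used only by "zmto"; the node for "zm" still has the child "o", so pruning stops there.
Nodes removed: 2

2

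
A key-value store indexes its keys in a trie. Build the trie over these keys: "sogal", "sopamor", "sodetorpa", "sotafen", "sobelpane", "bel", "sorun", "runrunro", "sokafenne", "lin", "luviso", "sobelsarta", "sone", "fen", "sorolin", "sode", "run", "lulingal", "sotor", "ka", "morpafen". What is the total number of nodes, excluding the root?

Insert word by word; a character creates a node only if that edge doesn't already exist:
  "sogal" → 5 new (s, o, g, a, l)
  "sopamor" → prefix "so" already present; 5 new (p, a, m, o, r)
  "sodetorpa" → prefix "so" already present; 7 new (d, e, t, o, r, p, a)
  "sotafen" → prefix "so" already present; 5 new (t, a, f, e, n)
  "sobelpane" → prefix "so" already present; 7 new (b, e, l, p, a, n, e)
  "bel" → 3 new (b, e, l)
  "sorun" → prefix "so" already present; 3 new (r, u, n)
  "runrunro" → 8 new (r, u, n, r, u, n, r, o)
  "sokafenne" → prefix "so" already present; 7 new (k, a, f, e, n, n, e)
  "lin" → 3 new (l, i, n)
  "luviso" → prefix "l" already present; 5 new (u, v, i, s, o)
  "sobelsarta" → prefix "sobel" already present; 5 new (s, a, r, t, a)
  "sone" → prefix "so" already present; 2 new (n, e)
  "fen" → 3 new (f, e, n)
  "sorolin" → prefix "sor" already present; 4 new (o, l, i, n)
  "sode" → prefix "sode" already present; 0 new (none)
  "run" → prefix "run" already present; 0 new (none)
  "lulingal" → prefix "lu" already present; 6 new (l, i, n, g, a, l)
  "sotor" → prefix "sot" already present; 2 new (o, r)
  "ka" → 2 new (k, a)
  "morpafen" → 8 new (m, o, r, p, a, f, e, n)
Total nodes = 5 + 5 + 7 + 5 + 7 + 3 + 3 + 8 + 7 + 3 + 5 + 5 + 2 + 3 + 4 + 0 + 0 + 6 + 2 + 2 + 8 = 90

90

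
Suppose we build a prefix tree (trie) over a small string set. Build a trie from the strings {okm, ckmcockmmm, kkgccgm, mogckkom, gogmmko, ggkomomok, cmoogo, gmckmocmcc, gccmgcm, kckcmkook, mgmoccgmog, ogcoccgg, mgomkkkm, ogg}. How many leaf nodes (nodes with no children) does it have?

14

Leaves are exactly the stored words that no other stored word extends.
Those words: "ckmcockmmm", "cmoogo", "gccmgcm", "ggkomomok", "gmckmocmcc", "gogmmko", "kckcmkook", "kkgccgm", "mgmoccgmog", "mgomkkkm", "mogckkom", "ogcoccgg", "ogg", "okm"
Leaf count: 14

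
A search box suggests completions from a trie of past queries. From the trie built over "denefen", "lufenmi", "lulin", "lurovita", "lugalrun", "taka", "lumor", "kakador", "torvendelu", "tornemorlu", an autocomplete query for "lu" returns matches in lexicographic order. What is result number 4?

lumor

DFS of the "lu" subtree visits, in order: "lufenmi", "lugalrun", "lulin", "lumor", "lurovita"
Position 4: lumor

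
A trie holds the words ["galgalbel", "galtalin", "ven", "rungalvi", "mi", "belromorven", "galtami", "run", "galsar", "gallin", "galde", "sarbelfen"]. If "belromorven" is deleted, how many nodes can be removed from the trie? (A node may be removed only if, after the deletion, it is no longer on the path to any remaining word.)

11

A node on "belromorven"'s path can go only if nothing else ends at it or branches off below it.
No other word shares any prefix with "belromorven", so all 11 of its nodes go.
Nodes removed: 11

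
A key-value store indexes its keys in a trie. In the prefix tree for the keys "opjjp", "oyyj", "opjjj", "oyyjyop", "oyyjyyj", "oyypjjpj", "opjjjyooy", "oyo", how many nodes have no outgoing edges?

6

Leaves are exactly the stored words that no other stored word extends.
Those words: "opjjjyooy", "opjjp", "oyo", "oyyjyop", "oyyjyyj", "oyypjjpj"
Leaf count: 6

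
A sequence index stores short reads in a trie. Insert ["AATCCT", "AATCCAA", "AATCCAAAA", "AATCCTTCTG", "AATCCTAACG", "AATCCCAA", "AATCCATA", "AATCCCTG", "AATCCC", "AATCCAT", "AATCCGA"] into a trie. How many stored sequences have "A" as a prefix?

11

Walk to "A"; the words in its subtree are exactly those with that prefix.
Matches: "AATCCAA", "AATCCAAAA", "AATCCAT", "AATCCATA", "AATCCC", "AATCCCAA", "AATCCCTG", "AATCCGA", "AATCCT", "AATCCTAACG", "AATCCTTCTG"
Count: 11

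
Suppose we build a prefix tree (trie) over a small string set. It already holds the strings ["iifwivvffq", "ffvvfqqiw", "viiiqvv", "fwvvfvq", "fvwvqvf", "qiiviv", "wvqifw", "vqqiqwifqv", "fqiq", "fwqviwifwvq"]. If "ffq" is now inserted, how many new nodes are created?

1

"ff" is already a path in the trie; the remaining "q" must be added.
Each of the 1 remaining characters creates one node.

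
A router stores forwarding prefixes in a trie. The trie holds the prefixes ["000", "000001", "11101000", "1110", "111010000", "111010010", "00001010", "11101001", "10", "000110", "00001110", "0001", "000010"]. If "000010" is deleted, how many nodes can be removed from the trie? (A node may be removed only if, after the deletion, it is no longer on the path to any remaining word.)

After clearing the end-marker at "000010", prune upward until reaching a node still needed by another word.
Every node on "000010" is still needed (e.g. by "00001010"), so nothing is freed.
Nodes removed: 0

0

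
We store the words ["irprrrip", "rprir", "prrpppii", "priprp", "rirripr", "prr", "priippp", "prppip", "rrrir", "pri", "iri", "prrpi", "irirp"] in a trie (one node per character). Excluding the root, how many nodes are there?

47

Trace insertions, counting only characters that open a new branch:
  "irprrrip" → 8 new (i, r, p, r, r, r, i, p)
  "rprir" → 5 new (r, p, r, i, r)
  "prrpppii" → 8 new (p, r, r, p, p, p, i, i)
  "priprp" → prefix "pr" already present; 4 new (i, p, r, p)
  "rirripr" → prefix "r" already present; 6 new (i, r, r, i, p, r)
  "prr" → prefix "prr" already present; 0 new (none)
  "priippp" → prefix "pri" already present; 4 new (i, p, p, p)
  "prppip" → prefix "pr" already present; 4 new (p, p, i, p)
  "rrrir" → prefix "r" already present; 4 new (r, r, i, r)
  "pri" → prefix "pri" already present; 0 new (none)
  "iri" → prefix "ir" already present; 1 new (i)
  "prrpi" → prefix "prrp" already present; 1 new (i)
  "irirp" → prefix "iri" already present; 2 new (r, p)
Total nodes = 8 + 5 + 8 + 4 + 6 + 0 + 4 + 4 + 4 + 0 + 1 + 1 + 2 = 47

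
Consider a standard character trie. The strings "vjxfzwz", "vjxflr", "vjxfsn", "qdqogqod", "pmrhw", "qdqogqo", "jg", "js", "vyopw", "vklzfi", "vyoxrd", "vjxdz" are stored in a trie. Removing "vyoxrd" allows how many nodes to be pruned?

3

A node on "vyoxrd"'s path can go only if nothing else ends at it or branches off below it.
The suffix "xrd" (3 nodes) is used only by "vyoxrd"; the node for "vyo" still has the child "p", so pruning stops there.
Nodes removed: 3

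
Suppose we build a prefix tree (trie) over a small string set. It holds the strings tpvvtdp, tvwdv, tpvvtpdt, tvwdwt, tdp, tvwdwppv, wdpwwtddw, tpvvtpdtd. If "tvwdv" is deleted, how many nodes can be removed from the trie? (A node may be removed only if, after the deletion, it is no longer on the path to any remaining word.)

A node on "tvwdv"'s path can go only if nothing else ends at it or branches off below it.
The suffix "v" (1 node) is used only by "tvwdv"; the node for "tvwd" still has the child "w", so pruning stops there.
Nodes removed: 1

1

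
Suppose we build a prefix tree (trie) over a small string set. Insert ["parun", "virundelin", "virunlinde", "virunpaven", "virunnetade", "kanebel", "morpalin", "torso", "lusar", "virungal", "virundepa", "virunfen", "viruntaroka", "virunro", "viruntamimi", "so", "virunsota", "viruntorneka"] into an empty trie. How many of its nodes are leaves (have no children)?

18

Leaves are exactly the stored words that no other stored word extends.
Those words: "kanebel", "lusar", "morpalin", "parun", "so", "torso", "virundelin", "virundepa", "virunfen", "virungal", "virunlinde", "virunnetade", "virunpaven", "virunro", "virunsota", "viruntamimi", "viruntaroka", "viruntorneka"
Leaf count: 18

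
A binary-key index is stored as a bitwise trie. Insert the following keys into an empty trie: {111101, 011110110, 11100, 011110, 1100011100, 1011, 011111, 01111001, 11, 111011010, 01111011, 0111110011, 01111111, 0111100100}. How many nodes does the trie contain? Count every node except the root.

For each word, the new-node count is its length minus the longest prefix already in the trie:
  "111101" → 6 new (1, 1, 1, 1, 0, 1)
  "011110110" → 9 new (0, 1, 1, 1, 1, 0, 1, 1, 0)
  "11100" → prefix "111" already present; 2 new (0, 0)
  "011110" → prefix "011110" already present; 0 new (none)
  "1100011100" → prefix "11" already present; 8 new (0, 0, 0, 1, 1, 1, 0, 0)
  "1011" → prefix "1" already present; 3 new (0, 1, 1)
  "011111" → prefix "01111" already present; 1 new (1)
  "01111001" → prefix "011110" already present; 2 new (0, 1)
  "11" → prefix "11" already present; 0 new (none)
  "111011010" → prefix "1110" already present; 5 new (1, 1, 0, 1, 0)
  "01111011" → prefix "01111011" already present; 0 new (none)
  "0111110011" → prefix "011111" already present; 4 new (0, 0, 1, 1)
  "01111111" → prefix "011111" already present; 2 new (1, 1)
  "0111100100" → prefix "01111001" already present; 2 new (0, 0)
Total nodes = 6 + 9 + 2 + 0 + 8 + 3 + 1 + 2 + 0 + 5 + 0 + 4 + 2 + 2 = 44

44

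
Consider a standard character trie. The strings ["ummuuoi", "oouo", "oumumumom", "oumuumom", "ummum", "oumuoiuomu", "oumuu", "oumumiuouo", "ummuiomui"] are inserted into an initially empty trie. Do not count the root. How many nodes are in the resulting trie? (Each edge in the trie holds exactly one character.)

40

Count nodes per top-level branch (shared prefixes stored once):
  'o'-branch (oouo, oumumiuouo, oumumumom, oumuoiuomu, oumuu, oumuumom): 27 nodes
  'u'-branch (ummuiomui, ummum, ummuuoi): 13 nodes
Sum: 40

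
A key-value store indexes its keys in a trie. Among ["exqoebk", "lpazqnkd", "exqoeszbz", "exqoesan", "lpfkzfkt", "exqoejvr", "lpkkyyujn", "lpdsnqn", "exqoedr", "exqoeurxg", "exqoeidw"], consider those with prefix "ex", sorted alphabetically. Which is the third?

Words with prefix "ex", in lexicographic order: "exqoebk", "exqoedr", "exqoeidw", "exqoejvr", "exqoesan", "exqoeszbz", "exqoeurxg"
The 3rd is exqoeidw.

exqoeidw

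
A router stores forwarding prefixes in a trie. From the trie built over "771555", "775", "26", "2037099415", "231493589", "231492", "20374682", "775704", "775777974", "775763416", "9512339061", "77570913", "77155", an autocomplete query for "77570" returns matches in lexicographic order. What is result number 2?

77570913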